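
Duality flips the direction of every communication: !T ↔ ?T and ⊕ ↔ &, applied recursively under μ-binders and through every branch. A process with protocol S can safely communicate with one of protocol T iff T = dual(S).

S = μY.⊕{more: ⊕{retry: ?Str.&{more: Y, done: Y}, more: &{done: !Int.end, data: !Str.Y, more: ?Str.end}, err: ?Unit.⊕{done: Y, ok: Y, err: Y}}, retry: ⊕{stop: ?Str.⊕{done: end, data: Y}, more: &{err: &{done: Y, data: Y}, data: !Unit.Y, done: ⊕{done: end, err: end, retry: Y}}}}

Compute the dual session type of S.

μY = μY  (rec unchanged)
  ⊕{more,retry} = &{more,retry}  (select→offer)
    • more:
      ⊕{retry,more,err} = &{retry,more,err}  (select→offer)
        • retry:
          ?Str = !Str
            &{more,done} = ⊕{more,done}  (&→⊕)
              • more:
                Y self-dual
              • done:
                Y self-dual
        • more:
          &{done,data,more} = ⊕{done,data,more}  (&→⊕)
            • done:
              !Int = ?Int
                end self-dual
            • data:
              !Str = ?Str
                Y self-dual
            • more:
              ?Str = !Str
                end self-dual
        • err:
          ?Unit = !Unit
            ⊕{done,ok,err} = &{done,ok,err}  (select→offer)
              • done:
                Y self-dual
              • ok:
                Y self-dual
              • err:
                Y self-dual
    • retry:
      ⊕{stop,more} = &{stop,more}  (select→offer)
        • stop:
          ?Str = !Str
            ⊕{done,data} = &{done,data}  (select→offer)
              • done:
                end self-dual
              • data:
                Y self-dual
        • more:
          &{err,data,done} = ⊕{err,data,done}  (&→⊕)
            • err:
              &{done,data} = ⊕{done,data}  (&→⊕)
                • done:
                  Y self-dual
                • data:
                  Y self-dual
            • data:
              !Unit = ?Unit
                Y self-dual
            • done:
              ⊕{done,err,retry} = &{done,err,retry}  (select→offer)
                • done:
                  end self-dual
                • err:
                  end self-dual
                • retry:
                  Y self-dual

μY.&{more: &{retry: !Str.⊕{more: Y, done: Y}, more: ⊕{done: ?Int.end, data: ?Str.Y, more: !Str.end}, err: !Unit.&{done: Y, ok: Y, err: Y}}, retry: &{stop: !Str.&{done: end, data: Y}, more: ⊕{err: ⊕{done: Y, data: Y}, data: ?Unit.Y, done: &{done: end, err: end, retry: Y}}}}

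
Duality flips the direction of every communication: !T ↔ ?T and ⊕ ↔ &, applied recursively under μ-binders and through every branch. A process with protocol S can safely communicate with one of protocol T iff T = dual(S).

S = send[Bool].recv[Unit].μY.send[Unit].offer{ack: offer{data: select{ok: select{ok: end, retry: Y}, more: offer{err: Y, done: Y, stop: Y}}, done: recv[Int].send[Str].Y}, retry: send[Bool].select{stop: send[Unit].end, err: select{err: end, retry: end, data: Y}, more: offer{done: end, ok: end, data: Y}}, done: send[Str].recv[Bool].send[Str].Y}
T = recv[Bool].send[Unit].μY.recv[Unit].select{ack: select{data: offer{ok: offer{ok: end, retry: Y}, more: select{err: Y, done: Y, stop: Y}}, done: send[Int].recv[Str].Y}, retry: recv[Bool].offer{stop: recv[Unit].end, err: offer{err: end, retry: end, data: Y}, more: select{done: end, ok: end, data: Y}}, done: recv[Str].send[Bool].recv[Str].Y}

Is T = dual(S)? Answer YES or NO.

YES

send[Bool] | recv[Bool]  ✓
  recv[Unit] | send[Unit]  ✓
    μY | μY  ✓ (binder kept)
      send[Unit] | recv[Unit]  ✓
        offer{ack,retry,done} | select{ack,retry,done}  ✓ label sets agree
          [ack]
            offer{data,done} | select{data,done}  ✓ label sets agree
              [data]
                select{ok,more} | offer{ok,more}  ✓ label sets agree
                  [ok]
                    select{ok,retry} | offer{ok,retry}  ✓ label sets agree
                      [ok]
                        end | end  ✓
                      [retry]
                        Y | Y  ✓
                  [more]
                    offer{err,done,stop} | select{err,done,stop}  ✓ label sets agree
                      [err]
                        Y | Y  ✓
                      [done]
                        Y | Y  ✓
                      [stop]
                        Y | Y  ✓
              [done]
                recv[Int] | send[Int]  ✓
                  send[Str] | recv[Str]  ✓
                    Y | Y  ✓
          [retry]
            send[Bool] | recv[Bool]  ✓
              select{stop,err,more} | offer{stop,err,more}  ✓ label sets agree
                [stop]
                  send[Unit] | recv[Unit]  ✓
                    end | end  ✓
                [err]
                  select{err,retry,data} | offer{err,retry,data}  ✓ label sets agree
                    [err]
                      end | end  ✓
                    [retry]
                      end | end  ✓
                    [data]
                      Y | Y  ✓
                [more]
                  offer{done,ok,data} | select{done,ok,data}  ✓ label sets agree
                    [done]
                      end | end  ✓
                    [ok]
                      end | end  ✓
                    [data]
                      Y | Y  ✓
          [done]
            send[Str] | recv[Str]  ✓
              recv[Bool] | send[Bool]  ✓
                send[Str] | recv[Str]  ✓
                  Y | Y  ✓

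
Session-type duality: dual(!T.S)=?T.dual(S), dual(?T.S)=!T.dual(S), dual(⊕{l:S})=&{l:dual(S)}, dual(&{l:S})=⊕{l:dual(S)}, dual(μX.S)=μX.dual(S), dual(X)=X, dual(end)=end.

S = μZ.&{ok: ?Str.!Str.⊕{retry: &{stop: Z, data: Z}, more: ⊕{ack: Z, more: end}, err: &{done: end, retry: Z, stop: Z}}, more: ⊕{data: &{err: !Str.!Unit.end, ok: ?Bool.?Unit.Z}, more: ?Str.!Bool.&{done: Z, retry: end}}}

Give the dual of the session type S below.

μZ.⊕{ok: !Str.?Str.&{retry: ⊕{stop: Z, data: Z}, more: &{ack: Z, more: end}, err: ⊕{done: end, retry: Z, stop: Z}}, more: &{data: ⊕{err: ?Str.?Unit.end, ok: !Bool.!Unit.Z}, more: !Str.?Bool.⊕{done: Z, retry: end}}}

μZ = μZ  (rec unchanged)
  &{ok,more} = ⊕{ok,more}  (&→⊕)
    • ok:
      ?Str = !Str
        !Str = ?Str
          ⊕{retry,more,err} = &{retry,more,err}  (⊕→&)
            • retry:
              &{stop,data} = ⊕{stop,data}  (&→⊕)
                • stop:
                  Z ↦ Z
                • data:
                  Z ↦ Z
            • more:
              ⊕{ack,more} = &{ack,more}  (⊕→&)
                • ack:
                  Z ↦ Z
                • more:
                  end ↦ end
            • err:
              &{done,retry,stop} = ⊕{done,retry,stop}  (&→⊕)
                • done:
                  end ↦ end
                • retry:
                  Z ↦ Z
                • stop:
                  Z ↦ Z
    • more:
      ⊕{data,more} = &{data,more}  (⊕→&)
        • data:
          &{err,ok} = ⊕{err,ok}  (&→⊕)
            • err:
              !Str = ?Str
                !Unit = ?Unit
                  end ↦ end
            • ok:
              ?Bool = !Bool
                ?Unit = !Unit
                  Z ↦ Z
        • more:
          ?Str = !Str
            !Bool = ?Bool
              &{done,retry} = ⊕{done,retry}  (&→⊕)
                • done:
                  Z ↦ Z
                • retry:
                  end ↦ end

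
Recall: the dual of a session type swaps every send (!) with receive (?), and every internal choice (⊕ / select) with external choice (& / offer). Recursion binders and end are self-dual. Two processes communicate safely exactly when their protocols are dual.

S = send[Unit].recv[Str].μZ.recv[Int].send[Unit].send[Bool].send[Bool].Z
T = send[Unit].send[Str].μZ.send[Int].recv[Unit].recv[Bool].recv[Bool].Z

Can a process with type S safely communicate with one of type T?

NO

send[Unit] | send[Unit]  ✗ same direction on both sides — not dual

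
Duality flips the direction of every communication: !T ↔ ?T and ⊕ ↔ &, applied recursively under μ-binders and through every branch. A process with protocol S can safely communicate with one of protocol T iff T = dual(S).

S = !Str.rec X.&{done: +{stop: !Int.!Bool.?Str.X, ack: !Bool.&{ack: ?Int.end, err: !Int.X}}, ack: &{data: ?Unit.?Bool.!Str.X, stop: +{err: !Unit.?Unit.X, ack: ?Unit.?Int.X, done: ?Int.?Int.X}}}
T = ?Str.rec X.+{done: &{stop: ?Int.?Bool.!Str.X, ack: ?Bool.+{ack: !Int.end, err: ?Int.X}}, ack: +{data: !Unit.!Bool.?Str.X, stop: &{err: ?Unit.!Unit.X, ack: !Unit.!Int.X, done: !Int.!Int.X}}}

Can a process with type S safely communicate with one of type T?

YES

!Str | ?Str  match
  rec X | rec X  match (μ self-dual)
    &{done,ack} | +{done,ack}  match labels match
      case done:
        +{stop,ack} | &{stop,ack}  match labels match
          case stop:
            !Int | ?Int  match
              !Bool | ?Bool  match
                ?Str | !Str  match
                  X | X  match
          case ack:
            !Bool | ?Bool  match
              &{ack,err} | +{ack,err}  match labels match
                case ack:
                  ?Int | !Int  match
                    end | end  match
                case err:
                  !Int | ?Int  match
                    X | X  match
      case ack:
        &{data,stop} | +{data,stop}  match labels match
          case data:
            ?Unit | !Unit  match
              ?Bool | !Bool  match
                !Str | ?Str  match
                  X | X  match
          case stop:
            +{err,ack,done} | &{err,ack,done}  match labels match
              case err:
                !Unit | ?Unit  match
                  ?Unit | !Unit  match
                    X | X  match
              case ack:
                ?Unit | !Unit  match
                  ?Int | !Int  match
                    X | X  match
              case done:
                ?Int | !Int  match
                  ?Int | !Int  match
                    X | X  match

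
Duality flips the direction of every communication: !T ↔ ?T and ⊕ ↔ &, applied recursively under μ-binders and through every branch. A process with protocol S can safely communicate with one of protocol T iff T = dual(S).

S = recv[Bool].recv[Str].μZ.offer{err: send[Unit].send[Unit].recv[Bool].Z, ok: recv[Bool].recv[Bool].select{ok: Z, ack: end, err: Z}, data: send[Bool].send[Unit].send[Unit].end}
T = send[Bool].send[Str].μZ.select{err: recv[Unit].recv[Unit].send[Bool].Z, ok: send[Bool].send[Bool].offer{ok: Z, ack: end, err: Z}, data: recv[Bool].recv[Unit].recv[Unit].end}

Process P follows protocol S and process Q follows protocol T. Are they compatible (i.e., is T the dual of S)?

recv[Bool] | send[Bool]  ok
  recv[Str] | send[Str]  ok
    μZ | μZ  ok (binder kept)
      offer{err,ok,data} | select{err,ok,data}  ok same labels
        case err:
          send[Unit] | recv[Unit]  ok
            send[Unit] | recv[Unit]  ok
              recv[Bool] | send[Bool]  ok
                Z | Z  ok
        case ok:
          recv[Bool] | send[Bool]  ok
            recv[Bool] | send[Bool]  ok
              select{ok,ack,err} | offer{ok,ack,err}  ok same labels
                case ok:
                  Z | Z  ok
                case ack:
                  end | end  ok
                case err:
                  Z | Z  ok
        case data:
          send[Bool] | recv[Bool]  ok
            send[Unit] | recv[Unit]  ok
              send[Unit] | recv[Unit]  ok
                end | end  ok

YES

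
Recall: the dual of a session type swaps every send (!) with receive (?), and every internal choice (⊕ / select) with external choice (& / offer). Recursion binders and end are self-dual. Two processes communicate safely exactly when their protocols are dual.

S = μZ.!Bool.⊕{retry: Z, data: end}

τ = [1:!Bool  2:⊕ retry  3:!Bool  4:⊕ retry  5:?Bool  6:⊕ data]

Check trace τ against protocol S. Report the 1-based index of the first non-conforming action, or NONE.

step 1: !Bool  match  residual = ⊕{retry: μZ.…, data: end}
step 2: ⊕ retry  match  residual = μZ.…
step 3: !Bool  match  residual = ⊕{retry: μZ.…, data: end}
step 4: ⊕ retry  match  residual = μZ.…
step 5: got ?Bool, protocol expects !Bool  ✗

5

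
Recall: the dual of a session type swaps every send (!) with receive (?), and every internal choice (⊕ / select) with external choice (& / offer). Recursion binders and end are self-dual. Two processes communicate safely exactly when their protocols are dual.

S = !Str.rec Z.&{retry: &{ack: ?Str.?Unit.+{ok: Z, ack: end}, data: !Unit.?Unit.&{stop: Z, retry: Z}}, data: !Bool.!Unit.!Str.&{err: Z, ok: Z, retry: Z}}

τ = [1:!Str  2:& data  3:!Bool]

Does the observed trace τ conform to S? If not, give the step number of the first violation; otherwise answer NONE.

[1] !Str  ✓  state: rec Z.…
[2] & data  ✓  state: !Bool.!Unit.!Str.&{err: rec Z.…, ok: rec Z.…, retry: rec Z.…}
[3] !Bool  ✓  state: !Unit.!Str.&{err: rec Z.…, ok: rec Z.…, retry: rec Z.…}
trace exhausted — no violation

NONE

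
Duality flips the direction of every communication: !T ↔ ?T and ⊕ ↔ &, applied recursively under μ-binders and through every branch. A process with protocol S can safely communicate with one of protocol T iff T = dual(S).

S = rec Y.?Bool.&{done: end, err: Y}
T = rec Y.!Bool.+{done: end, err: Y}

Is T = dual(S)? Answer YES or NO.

YES

rec Y vs rec Y  ✓ (rec unchanged)
  ?Bool vs !Bool  ✓
    &{done,err} vs +{done,err}  ✓ same labels
      case done:
        end vs end  ✓
      case err:
        Y vs Y  ✓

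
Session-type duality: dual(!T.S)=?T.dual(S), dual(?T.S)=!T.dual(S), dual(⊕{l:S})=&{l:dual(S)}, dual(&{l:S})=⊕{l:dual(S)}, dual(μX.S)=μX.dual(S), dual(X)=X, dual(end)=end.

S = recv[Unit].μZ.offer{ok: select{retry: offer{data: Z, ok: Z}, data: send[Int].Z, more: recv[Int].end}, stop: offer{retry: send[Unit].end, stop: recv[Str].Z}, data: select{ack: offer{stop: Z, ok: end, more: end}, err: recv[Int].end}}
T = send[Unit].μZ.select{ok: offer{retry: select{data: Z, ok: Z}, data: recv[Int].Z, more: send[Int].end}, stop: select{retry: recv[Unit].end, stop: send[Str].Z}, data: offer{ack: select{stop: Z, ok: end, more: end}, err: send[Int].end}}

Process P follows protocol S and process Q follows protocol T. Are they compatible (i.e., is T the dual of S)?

YES

recv[Unit] ‖ send[Unit]  ✓
  μZ ‖ μZ  ✓ (rec unchanged)
    offer{ok,stop,data} ‖ select{ok,stop,data}  ✓ labels match
      [ok]
        select{retry,data,more} ‖ offer{retry,data,more}  ✓ labels match
          [retry]
            offer{data,ok} ‖ select{data,ok}  ✓ labels match
              [data]
                Z ‖ Z  ✓
              [ok]
                Z ‖ Z  ✓
          [data]
            send[Int] ‖ recv[Int]  ✓
              Z ‖ Z  ✓
          [more]
            recv[Int] ‖ send[Int]  ✓
              end ‖ end  ✓
      [stop]
        offer{retry,stop} ‖ select{retry,stop}  ✓ labels match
          [retry]
            send[Unit] ‖ recv[Unit]  ✓
              end ‖ end  ✓
          [stop]
            recv[Str] ‖ send[Str]  ✓
              Z ‖ Z  ✓
      [data]
        select{ack,err} ‖ offer{ack,err}  ✓ labels match
          [ack]
            offer{stop,ok,more} ‖ select{stop,ok,more}  ✓ labels match
              [stop]
                Z ‖ Z  ✓
              [ok]
                end ‖ end  ✓
              [more]
                end ‖ end  ✓
          [err]
            recv[Int] ‖ send[Int]  ✓
              end ‖ end  ✓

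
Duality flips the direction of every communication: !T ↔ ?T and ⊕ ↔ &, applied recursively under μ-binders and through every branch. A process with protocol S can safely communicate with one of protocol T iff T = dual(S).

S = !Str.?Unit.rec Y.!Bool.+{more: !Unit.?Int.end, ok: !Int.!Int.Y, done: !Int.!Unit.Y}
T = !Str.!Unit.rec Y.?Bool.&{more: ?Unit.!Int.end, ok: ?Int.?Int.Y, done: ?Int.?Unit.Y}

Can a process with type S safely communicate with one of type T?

!Str | !Str  ✗ same direction on both sides — not dual

NO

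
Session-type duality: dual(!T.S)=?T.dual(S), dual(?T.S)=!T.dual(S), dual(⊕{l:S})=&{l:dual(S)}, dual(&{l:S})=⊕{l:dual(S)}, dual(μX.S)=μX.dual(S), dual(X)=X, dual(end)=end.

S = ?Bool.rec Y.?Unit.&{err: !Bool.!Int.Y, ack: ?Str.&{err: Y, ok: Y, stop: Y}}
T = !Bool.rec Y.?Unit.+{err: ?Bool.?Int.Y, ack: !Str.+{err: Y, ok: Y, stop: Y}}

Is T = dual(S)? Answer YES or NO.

?Bool ‖ !Bool  match
  rec Y ‖ rec Y  match (rec unchanged)
    ?Unit ‖ ?Unit  ✗ same direction on both sides — not dual

NO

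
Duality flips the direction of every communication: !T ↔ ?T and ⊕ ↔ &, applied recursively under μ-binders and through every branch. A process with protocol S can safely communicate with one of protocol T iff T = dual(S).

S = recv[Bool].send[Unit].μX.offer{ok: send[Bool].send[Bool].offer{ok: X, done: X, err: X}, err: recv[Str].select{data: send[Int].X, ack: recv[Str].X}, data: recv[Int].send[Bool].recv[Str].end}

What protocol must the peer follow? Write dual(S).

recv[Bool] → send[Bool]
  send[Unit] → recv[Unit]
    μX → μX  (rec unchanged)
      offer{ok,err,data} → select{ok,err,data}  (external→internal)
        [ok]
          send[Bool] → recv[Bool]
            send[Bool] → recv[Bool]
              offer{ok,done,err} → select{ok,done,err}  (external→internal)
                [ok]
                  X ↦ X
                [done]
                  X ↦ X
                [err]
                  X ↦ X
        [err]
          recv[Str] → send[Str]
            select{data,ack} → offer{data,ack}  (⊕→&)
              [data]
                send[Int] → recv[Int]
                  X ↦ X
              [ack]
                recv[Str] → send[Str]
                  X ↦ X
        [data]
          recv[Int] → send[Int]
            send[Bool] → recv[Bool]
              recv[Str] → send[Str]
                end ↦ end

send[Bool].recv[Unit].μX.select{ok: recv[Bool].recv[Bool].select{ok: X, done: X, err: X}, err: send[Str].offer{data: recv[Int].X, ack: send[Str].X}, data: send[Int].recv[Bool].send[Str].end}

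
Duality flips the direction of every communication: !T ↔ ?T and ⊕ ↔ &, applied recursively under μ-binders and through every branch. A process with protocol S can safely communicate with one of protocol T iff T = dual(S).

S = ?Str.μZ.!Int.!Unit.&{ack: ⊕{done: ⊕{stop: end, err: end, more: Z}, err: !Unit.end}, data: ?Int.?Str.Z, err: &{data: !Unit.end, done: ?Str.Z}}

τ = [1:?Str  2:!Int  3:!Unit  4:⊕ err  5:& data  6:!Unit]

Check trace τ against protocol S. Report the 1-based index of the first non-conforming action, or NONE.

4

[1] ?Str  ✓  residual = μZ.…
[2] !Int  ✓  residual = !Unit.&{ack: ⊕{done: ⊕{stop: end, err: end, more: μZ.…}, err: !Unit.end}, data: ?Int.?Str.μZ.…, err: &{data: !Unit.end, done: ?Str.μZ.…}}
[3] !Unit  ✓  residual = &{ack: ⊕{done: ⊕{stop: end, err: end, more: μZ.…}, err: !Unit.end}, data: ?Int.?Str.μZ.…, err: &{data: !Unit.end, done: ?Str.μZ.…}}
[4] got ⊕ err, protocol expects & ack or & data or & err  ✗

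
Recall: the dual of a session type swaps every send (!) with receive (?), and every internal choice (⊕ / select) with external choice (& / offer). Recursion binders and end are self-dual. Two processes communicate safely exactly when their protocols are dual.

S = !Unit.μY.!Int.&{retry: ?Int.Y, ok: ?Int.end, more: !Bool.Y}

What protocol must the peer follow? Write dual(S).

!Unit = ?Unit
  μY = μY  (binder kept)
    !Int = ?Int
      &{retry,ok,more} = ⊕{retry,ok,more}  (&→⊕)
        [retry]
          ?Int = !Int
            Y ↦ Y
        [ok]
          ?Int = !Int
            end ↦ end
        [more]
          !Bool = ?Bool
            Y ↦ Y

?Unit.μY.?Int.⊕{retry: !Int.Y, ok: !Int.end, more: ?Bool.Y}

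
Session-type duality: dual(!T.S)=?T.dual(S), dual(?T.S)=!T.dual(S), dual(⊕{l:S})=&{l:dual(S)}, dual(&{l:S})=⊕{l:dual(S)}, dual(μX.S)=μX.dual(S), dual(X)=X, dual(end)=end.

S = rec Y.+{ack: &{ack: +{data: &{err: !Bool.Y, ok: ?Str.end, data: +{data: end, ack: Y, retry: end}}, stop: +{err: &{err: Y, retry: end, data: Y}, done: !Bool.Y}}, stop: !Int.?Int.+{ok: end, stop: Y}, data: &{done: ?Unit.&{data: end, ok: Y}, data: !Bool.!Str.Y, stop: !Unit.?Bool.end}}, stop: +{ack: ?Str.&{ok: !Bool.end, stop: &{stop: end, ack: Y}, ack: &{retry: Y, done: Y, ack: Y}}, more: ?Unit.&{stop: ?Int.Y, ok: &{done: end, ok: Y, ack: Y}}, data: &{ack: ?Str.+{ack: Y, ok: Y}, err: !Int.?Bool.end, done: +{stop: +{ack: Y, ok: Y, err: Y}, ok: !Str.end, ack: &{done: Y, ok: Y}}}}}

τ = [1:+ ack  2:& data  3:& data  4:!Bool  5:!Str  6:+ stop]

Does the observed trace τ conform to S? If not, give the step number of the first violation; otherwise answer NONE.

[1] + ack  ok  state: &{ack: +{data: &{err: !Bool.rec Y.…, ok: ?Str.end, data: +{data: end, ack: rec Y.…, retry: end}}, stop: +{err: &{err: rec Y.…, retry: end, data: rec Y.…}, done: !Bool.rec Y.…}}, stop: !Int.?Int.+{ok: end, stop: rec Y.…}, data: &{done: ?Unit.&{data: end, ok: rec Y.…}, data: !Bool.!Str.rec Y.…, stop: !Unit.?Bool.end}}
[2] & data  ok  state: &{done: ?Unit.&{data: end, ok: rec Y.…}, data: !Bool.!Str.rec Y.…, stop: !Unit.?Bool.end}
[3] & data  ok  state: !Bool.!Str.rec Y.…
[4] !Bool  ok  state: !Str.rec Y.…
[5] !Str  ok  state: rec Y.…
[6] + stop  ok  state: +{ack: ?Str.&{ok: !Bool.end, stop: &{stop: end, ack: rec Y.…}, ack: &{retry: rec Y.…, done: rec Y.…, ack: rec Y.…}}, more: ?Unit.&{stop: ?Int.rec Y.…, ok: &{done: end, ok: rec Y.…, ack: rec Y.…}}, data: &{ack: ?Str.+{ack: rec Y.…, ok: rec Y.…}, err: !Int.?Bool.end, done: +{stop: +{ack: rec Y.…, ok: rec Y.…, err: rec Y.…}, ok: !Str.end, ack: &{done: rec Y.…, ok: rec Y.…}}}}
τ conforms to S (length 6)

NONE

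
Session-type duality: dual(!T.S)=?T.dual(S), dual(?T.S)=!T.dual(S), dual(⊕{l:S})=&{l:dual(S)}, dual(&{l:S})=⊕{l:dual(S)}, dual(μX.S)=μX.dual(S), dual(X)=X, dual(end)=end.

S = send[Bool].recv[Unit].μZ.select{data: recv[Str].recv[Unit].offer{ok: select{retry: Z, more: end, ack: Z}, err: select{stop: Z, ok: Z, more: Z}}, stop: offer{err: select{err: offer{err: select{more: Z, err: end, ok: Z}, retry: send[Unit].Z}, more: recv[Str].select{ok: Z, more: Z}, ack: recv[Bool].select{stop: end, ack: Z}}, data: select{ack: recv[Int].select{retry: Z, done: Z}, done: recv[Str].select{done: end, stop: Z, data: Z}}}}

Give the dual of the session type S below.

recv[Bool].send[Unit].μZ.offer{data: send[Str].send[Unit].select{ok: offer{retry: Z, more: end, ack: Z}, err: offer{stop: Z, ok: Z, more: Z}}, stop: select{err: offer{err: select{err: offer{more: Z, err: end, ok: Z}, retry: recv[Unit].Z}, more: send[Str].offer{ok: Z, more: Z}, ack: send[Bool].offer{stop: end, ack: Z}}, data: offer{ack: send[Int].offer{retry: Z, done: Z}, done: send[Str].offer{done: end, stop: Z, data: Z}}}}

send[Bool] = recv[Bool]
  recv[Unit] = send[Unit]
    μZ = μZ  (binder kept)
      select{data,stop} = offer{data,stop}  (⊕→&)
        [data]
          recv[Str] = send[Str]
            recv[Unit] = send[Unit]
              offer{ok,err} = select{ok,err}  (&→⊕)
                [ok]
                  select{retry,more,ack} = offer{retry,more,ack}  (⊕→&)
                    [retry]
                      Z self-dual
                    [more]
                      end self-dual
                    [ack]
                      Z self-dual
                [err]
                  select{stop,ok,more} = offer{stop,ok,more}  (⊕→&)
                    [stop]
                      Z self-dual
                    [ok]
                      Z self-dual
                    [more]
                      Z self-dual
        [stop]
          offer{err,data} = select{err,data}  (&→⊕)
            [err]
              select{err,more,ack} = offer{err,more,ack}  (⊕→&)
                [err]
                  offer{err,retry} = select{err,retry}  (&→⊕)
                    [err]
                      select{more,err,ok} = offer{more,err,ok}  (⊕→&)
                        [more]
                          Z self-dual
                        [err]
                          end self-dual
                        [ok]
                          Z self-dual
                    [retry]
                      send[Unit] = recv[Unit]
                        Z self-dual
                [more]
                  recv[Str] = send[Str]
                    select{ok,more} = offer{ok,more}  (⊕→&)
                      [ok]
                        Z self-dual
                      [more]
                        Z self-dual
                [ack]
                  recv[Bool] = send[Bool]
                    select{stop,ack} = offer{stop,ack}  (⊕→&)
                      [stop]
                        end self-dual
                      [ack]
                        Z self-dual
            [data]
              select{ack,done} = offer{ack,done}  (⊕→&)
                [ack]
                  recv[Int] = send[Int]
                    select{retry,done} = offer{retry,done}  (⊕→&)
                      [retry]
                        Z self-dual
                      [done]
                        Z self-dual
                [done]
                  recv[Str] = send[Str]
                    select{done,stop,data} = offer{done,stop,data}  (⊕→&)
                      [done]
                        end self-dual
                      [stop]
                        Z self-dual
                      [data]
                        Z self-dual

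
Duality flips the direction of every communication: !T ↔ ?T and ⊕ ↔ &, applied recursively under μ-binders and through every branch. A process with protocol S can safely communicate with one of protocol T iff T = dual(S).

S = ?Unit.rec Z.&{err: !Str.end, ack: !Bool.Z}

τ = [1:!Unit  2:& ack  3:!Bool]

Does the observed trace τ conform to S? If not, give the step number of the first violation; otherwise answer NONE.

step 1: got !Unit, protocol expects ?Unit  ✗

1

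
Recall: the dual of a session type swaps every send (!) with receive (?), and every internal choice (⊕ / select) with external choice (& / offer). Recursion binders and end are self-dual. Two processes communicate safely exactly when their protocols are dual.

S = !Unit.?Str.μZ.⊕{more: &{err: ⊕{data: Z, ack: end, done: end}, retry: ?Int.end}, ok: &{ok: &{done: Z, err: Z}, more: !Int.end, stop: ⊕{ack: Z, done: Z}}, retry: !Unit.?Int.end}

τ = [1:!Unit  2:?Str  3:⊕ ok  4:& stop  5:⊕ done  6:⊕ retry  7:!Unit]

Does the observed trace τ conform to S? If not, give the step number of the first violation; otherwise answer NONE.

NONE

@1 !Unit  ok  cont: ?Str.μZ.…
@2 ?Str  ok  cont: μZ.…
@3 ⊕ ok  ok  cont: &{ok: &{done: μZ.…, err: μZ.…}, more: !Int.end, stop: ⊕{ack: μZ.…, done: μZ.…}}
@4 & stop  ok  cont: ⊕{ack: μZ.…, done: μZ.…}
@5 ⊕ done  ok  cont: μZ.…
@6 ⊕ retry  ok  cont: !Unit.?Int.end
@7 !Unit  ok  cont: ?Int.end
trace exhausted — no violation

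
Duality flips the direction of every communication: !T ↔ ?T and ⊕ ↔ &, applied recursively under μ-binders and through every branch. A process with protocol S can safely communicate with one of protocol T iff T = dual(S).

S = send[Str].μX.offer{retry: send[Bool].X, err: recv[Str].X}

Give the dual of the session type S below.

send[Str] = recv[Str]
  μX = μX  (rec unchanged)
    offer{retry,err} = select{retry,err}  (&→⊕)
      • retry:
        send[Bool] = recv[Bool]
          X ↦ X
      • err:
        recv[Str] = send[Str]
          X ↦ X

recv[Str].μX.select{retry: recv[Bool].X, err: send[Str].X}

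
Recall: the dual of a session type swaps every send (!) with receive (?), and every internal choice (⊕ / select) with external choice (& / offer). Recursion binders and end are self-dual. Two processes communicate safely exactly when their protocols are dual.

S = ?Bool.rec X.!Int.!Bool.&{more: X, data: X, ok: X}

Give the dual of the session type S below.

?Bool ↦ !Bool
  rec X ↦ rec X  (binder kept)
    !Int ↦ ?Int
      !Bool ↦ ?Bool
        &{more,data,ok} ↦ +{more,data,ok}  (offer→select)
          case more:
            X self-dual
          case data:
            X self-dual
          case ok:
            X self-dual

!Bool.rec X.?Int.?Bool.+{more: X, data: X, ok: X}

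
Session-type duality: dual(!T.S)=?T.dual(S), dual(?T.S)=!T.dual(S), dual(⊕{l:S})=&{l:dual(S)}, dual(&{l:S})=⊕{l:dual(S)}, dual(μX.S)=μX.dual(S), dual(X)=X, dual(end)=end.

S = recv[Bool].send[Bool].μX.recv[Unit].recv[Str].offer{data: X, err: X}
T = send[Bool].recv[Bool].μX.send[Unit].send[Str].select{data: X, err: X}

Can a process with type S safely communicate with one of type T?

recv[Bool] ‖ send[Bool]  ✓
  send[Bool] ‖ recv[Bool]  ✓
    μX ‖ μX  ✓ (rec unchanged)
      recv[Unit] ‖ send[Unit]  ✓
        recv[Str] ‖ send[Str]  ✓
          offer{data,err} ‖ select{data,err}  ✓ same labels
            case data:
              X ‖ X  ✓
            case err:
              X ‖ X  ✓

YES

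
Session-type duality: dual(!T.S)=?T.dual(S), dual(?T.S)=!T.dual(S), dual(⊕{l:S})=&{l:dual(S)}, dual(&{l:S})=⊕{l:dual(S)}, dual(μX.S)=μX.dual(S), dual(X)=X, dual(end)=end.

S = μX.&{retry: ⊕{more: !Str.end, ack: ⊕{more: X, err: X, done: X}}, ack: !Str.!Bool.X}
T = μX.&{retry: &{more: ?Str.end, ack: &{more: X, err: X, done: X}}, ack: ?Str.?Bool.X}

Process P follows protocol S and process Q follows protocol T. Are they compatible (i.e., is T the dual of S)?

μX ‖ μX  ✓ (μ self-dual)
  &{retry,ack} ‖ &{retry,ack}  ✗ choice polarity not flipped — not dual

NO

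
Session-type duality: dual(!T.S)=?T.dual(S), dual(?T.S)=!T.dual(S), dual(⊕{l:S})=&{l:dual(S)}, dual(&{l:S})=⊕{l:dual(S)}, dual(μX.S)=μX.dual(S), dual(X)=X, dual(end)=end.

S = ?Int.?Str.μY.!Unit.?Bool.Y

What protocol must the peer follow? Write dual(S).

?Int ↦ !Int
  ?Str ↦ !Str
    μY ↦ μY  (rec unchanged)
      !Unit ↦ ?Unit
        ?Bool ↦ !Bool
          dual(Y) = Y

!Int.!Str.μY.?Unit.!Bool.Y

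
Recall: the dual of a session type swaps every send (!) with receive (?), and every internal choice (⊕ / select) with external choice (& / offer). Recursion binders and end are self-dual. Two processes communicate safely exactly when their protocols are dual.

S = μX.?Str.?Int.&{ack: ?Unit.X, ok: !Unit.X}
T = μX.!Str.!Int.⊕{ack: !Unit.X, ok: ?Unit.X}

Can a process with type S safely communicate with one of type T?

μX | μX  ok (rec unchanged)
  ?Str | !Str  ok
    ?Int | !Int  ok
      &{ack,ok} | ⊕{ack,ok}  ok labels match
        [ack]
          ?Unit | !Unit  ok
            X | X  ok
        [ok]
          !Unit | ?Unit  ok
            X | X  ok

YES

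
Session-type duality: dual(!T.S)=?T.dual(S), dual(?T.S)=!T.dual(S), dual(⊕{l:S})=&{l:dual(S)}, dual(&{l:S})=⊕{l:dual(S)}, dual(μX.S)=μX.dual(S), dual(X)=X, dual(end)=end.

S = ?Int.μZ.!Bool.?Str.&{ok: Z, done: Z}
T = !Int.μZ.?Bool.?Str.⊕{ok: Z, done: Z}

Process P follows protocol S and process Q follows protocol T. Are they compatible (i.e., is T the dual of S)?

?Int ‖ !Int  match
  μZ ‖ μZ  match (rec unchanged)
    !Bool ‖ ?Bool  match
      ?Str ‖ ?Str  ✗ same direction on both sides — not dual

NO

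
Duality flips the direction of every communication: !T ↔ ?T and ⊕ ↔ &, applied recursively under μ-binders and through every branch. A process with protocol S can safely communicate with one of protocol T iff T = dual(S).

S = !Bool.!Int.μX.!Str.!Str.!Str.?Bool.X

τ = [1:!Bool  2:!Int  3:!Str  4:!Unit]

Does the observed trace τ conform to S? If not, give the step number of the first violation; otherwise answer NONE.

4

@1 !Bool  match  now at !Int.μX.…
@2 !Int  match  now at μX.…
@3 !Str  match  now at !Str.!Str.?Bool.μX.…
@4 got !Unit, protocol expects !Str  ✗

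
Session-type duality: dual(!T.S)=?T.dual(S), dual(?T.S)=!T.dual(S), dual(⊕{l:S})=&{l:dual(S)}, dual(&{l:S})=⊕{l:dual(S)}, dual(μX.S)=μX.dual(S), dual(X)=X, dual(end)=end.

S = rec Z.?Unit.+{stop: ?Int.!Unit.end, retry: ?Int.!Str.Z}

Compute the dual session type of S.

rec Z → rec Z  (μ self-dual)
  ?Unit → !Unit
    +{stop,retry} → &{stop,retry}  (⊕→&)
      [stop]
        ?Int → !Int
          !Unit → ?Unit
            end ↦ end
      [retry]
        ?Int → !Int
          !Str → ?Str
            Z ↦ Z

rec Z.!Unit.&{stop: !Int.?Unit.end, retry: !Int.?Str.Z}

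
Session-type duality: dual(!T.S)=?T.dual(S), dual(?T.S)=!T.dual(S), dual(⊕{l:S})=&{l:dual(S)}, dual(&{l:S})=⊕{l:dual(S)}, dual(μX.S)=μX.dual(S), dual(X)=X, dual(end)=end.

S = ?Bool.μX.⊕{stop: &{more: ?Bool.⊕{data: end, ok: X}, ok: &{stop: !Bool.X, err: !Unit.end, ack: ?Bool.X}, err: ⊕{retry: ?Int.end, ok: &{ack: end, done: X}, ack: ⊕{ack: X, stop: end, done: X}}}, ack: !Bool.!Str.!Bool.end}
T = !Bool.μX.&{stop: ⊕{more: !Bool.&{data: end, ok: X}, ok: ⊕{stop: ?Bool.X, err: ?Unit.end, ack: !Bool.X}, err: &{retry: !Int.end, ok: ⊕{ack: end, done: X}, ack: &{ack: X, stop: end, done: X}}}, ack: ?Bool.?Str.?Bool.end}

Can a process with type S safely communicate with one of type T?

?Bool ‖ !Bool  match
  μX ‖ μX  match (rec unchanged)
    ⊕{stop,ack} ‖ &{stop,ack}  match same labels
      [stop]
        &{more,ok,err} ‖ ⊕{more,ok,err}  match same labels
          [more]
            ?Bool ‖ !Bool  match
              ⊕{data,ok} ‖ &{data,ok}  match same labels
                [data]
                  end ‖ end  match
                [ok]
                  X ‖ X  match
          [ok]
            &{stop,err,ack} ‖ ⊕{stop,err,ack}  match same labels
              [stop]
                !Bool ‖ ?Bool  match
                  X ‖ X  match
              [err]
                !Unit ‖ ?Unit  match
                  end ‖ end  match
              [ack]
                ?Bool ‖ !Bool  match
                  X ‖ X  match
          [err]
            ⊕{retry,ok,ack} ‖ &{retry,ok,ack}  match same labels
              [retry]
                ?Int ‖ !Int  match
                  end ‖ end  match
              [ok]
                &{ack,done} ‖ ⊕{ack,done}  match same labels
                  [ack]
                    end ‖ end  match
                  [done]
                    X ‖ X  match
              [ack]
                ⊕{ack,stop,done} ‖ &{ack,stop,done}  match same labels
                  [ack]
                    X ‖ X  match
                  [stop]
                    end ‖ end  match
                  [done]
                    X ‖ X  match
      [ack]
        !Bool ‖ ?Bool  match
          !Str ‖ ?Str  match
            !Bool ‖ ?Bool  match
              end ‖ end  match

YES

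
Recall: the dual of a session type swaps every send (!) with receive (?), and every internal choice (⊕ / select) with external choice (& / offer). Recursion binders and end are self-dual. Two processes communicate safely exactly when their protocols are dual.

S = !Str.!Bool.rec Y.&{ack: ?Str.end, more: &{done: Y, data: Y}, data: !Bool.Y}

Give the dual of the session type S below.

!Str → ?Str
  !Bool → ?Bool
    rec Y → rec Y  (rec unchanged)
      &{ack,more,data} → +{ack,more,data}  (external→internal)
        • ack:
          ?Str → !Str
            dual(end) = end
        • more:
          &{done,data} → +{done,data}  (external→internal)
            • done:
              dual(Y) = Y
            • data:
              dual(Y) = Y
        • data:
          !Bool → ?Bool
            dual(Y) = Y

?Str.?Bool.rec Y.+{ack: !Str.end, more: +{done: Y, data: Y}, data: ?Bool.Y}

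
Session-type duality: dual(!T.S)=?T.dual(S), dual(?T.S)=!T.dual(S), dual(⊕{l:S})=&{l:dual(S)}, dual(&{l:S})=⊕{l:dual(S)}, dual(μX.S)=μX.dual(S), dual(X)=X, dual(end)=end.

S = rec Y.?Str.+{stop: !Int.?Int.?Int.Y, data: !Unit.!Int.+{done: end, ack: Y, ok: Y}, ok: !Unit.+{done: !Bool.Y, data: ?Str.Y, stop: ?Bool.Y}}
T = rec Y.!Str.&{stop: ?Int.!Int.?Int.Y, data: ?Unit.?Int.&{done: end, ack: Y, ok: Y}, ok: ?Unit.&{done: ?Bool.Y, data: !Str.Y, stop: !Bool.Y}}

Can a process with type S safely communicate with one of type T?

rec Y vs rec Y  match (μ self-dual)
  ?Str vs !Str  match
    +{stop,data,ok} vs &{stop,data,ok}  match labels match
      case stop:
        !Int vs ?Int  match
          ?Int vs !Int  match
            ?Int vs ?Int  ✗ same direction on both sides — not dual

NO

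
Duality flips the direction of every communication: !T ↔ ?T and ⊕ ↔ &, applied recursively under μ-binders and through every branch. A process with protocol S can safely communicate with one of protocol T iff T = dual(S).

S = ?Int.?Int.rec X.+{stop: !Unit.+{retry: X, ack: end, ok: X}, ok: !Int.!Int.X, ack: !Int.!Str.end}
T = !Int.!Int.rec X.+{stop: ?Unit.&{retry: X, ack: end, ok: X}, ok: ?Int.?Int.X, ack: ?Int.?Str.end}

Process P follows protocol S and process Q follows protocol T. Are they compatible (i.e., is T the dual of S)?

NO

?Int | !Int  ok
  ?Int | !Int  ok
    rec X | rec X  ok (rec unchanged)
      +{stop,ok,ack} | +{stop,ok,ack}  ✗ choice polarity not flipped — not dual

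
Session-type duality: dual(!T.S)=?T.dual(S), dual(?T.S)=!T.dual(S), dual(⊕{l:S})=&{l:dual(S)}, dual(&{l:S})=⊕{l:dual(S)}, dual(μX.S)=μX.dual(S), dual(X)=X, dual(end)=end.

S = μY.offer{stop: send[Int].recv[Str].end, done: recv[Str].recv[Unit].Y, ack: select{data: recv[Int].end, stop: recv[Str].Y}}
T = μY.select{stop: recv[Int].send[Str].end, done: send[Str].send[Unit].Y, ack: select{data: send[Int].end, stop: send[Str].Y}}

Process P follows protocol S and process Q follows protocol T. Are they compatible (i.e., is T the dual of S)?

NO

μY | μY  match (μ self-dual)
  offer{stop,done,ack} | select{stop,done,ack}  match label sets agree
    [stop]
      send[Int] | recv[Int]  match
        recv[Str] | send[Str]  match
          end | end  match
    [done]
      recv[Str] | send[Str]  match
        recv[Unit] | send[Unit]  match
          Y | Y  match
    [ack]
      select{data,stop} | select{data,stop}  ✗ choice polarity not flipped — not dual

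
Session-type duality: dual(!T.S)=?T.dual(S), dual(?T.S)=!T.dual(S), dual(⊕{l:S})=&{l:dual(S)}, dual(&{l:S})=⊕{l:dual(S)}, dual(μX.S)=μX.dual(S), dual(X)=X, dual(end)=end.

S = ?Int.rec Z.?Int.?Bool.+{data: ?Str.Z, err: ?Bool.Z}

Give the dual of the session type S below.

?Int → !Int
  rec Z → rec Z  (binder kept)
    ?Int → !Int
      ?Bool → !Bool
        +{data,err} → &{data,err}  (select→offer)
          case data:
            ?Str → !Str
              Z ↦ Z
          case err:
            ?Bool → !Bool
              Z ↦ Z

!Int.rec Z.!Int.!Bool.&{data: !Str.Z, err: !Bool.Z}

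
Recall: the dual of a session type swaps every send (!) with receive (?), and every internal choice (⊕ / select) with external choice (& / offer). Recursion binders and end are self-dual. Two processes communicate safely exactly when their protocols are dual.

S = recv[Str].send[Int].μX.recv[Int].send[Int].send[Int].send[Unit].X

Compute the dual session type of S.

recv[Str] = send[Str]
  send[Int] = recv[Int]
    μX = μX  (μ self-dual)
      recv[Int] = send[Int]
        send[Int] = recv[Int]
          send[Int] = recv[Int]
            send[Unit] = recv[Unit]
              X ↦ X

send[Str].recv[Int].μX.send[Int].recv[Int].recv[Int].recv[Unit].X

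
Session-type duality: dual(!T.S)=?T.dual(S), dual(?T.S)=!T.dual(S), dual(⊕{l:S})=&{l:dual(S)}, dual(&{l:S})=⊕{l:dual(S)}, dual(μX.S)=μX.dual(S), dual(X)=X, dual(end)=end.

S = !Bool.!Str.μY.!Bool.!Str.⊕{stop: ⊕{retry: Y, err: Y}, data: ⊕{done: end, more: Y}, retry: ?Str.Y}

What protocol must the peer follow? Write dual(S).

?Bool.?Str.μY.?Bool.?Str.&{stop: &{retry: Y, err: Y}, data: &{done: end, more: Y}, retry: !Str.Y}

!Bool → ?Bool
  !Str → ?Str
    μY → μY  (binder kept)
      !Bool → ?Bool
        !Str → ?Str
          ⊕{stop,data,retry} → &{stop,data,retry}  (internal→external)
            [stop]
              ⊕{retry,err} → &{retry,err}  (internal→external)
                [retry]
                  dual(Y) = Y
                [err]
                  dual(Y) = Y
            [data]
              ⊕{done,more} → &{done,more}  (internal→external)
                [done]
                  dual(end) = end
                [more]
                  dual(Y) = Y
            [retry]
              ?Str → !Str
                dual(Y) = Y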